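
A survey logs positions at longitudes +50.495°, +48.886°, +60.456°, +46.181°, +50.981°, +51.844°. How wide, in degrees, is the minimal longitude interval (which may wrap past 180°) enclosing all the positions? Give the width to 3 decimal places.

Sort the longitudes: +46.181°, +48.886°, +50.495°, +50.981°, +51.844°, +60.456°.
Eastward gaps between consecutive values (wrapping around): 2.705°, 1.609°, 0.486°, 0.863°, 8.612°, 345.725°.
Largest gap = 345.725° ⇒ minimal covering band is its complement: 360° − 345.725° = 14.275°.
Band runs from +46.181° eastward to +60.456°.

14.275°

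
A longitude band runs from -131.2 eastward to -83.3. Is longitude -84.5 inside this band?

Yes

Band width going east from -131.2° to -83.3°: ((-83.3 − -131.2) mod 360) = 47.9°.
Offset of -84.5° east of the west edge: ((-84.5 − -131.2) mod 360) = 46.7°.
46.7° ≤ 47.9° ⇒ inside.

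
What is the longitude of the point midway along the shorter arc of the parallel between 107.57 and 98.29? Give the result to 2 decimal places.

+102.93°

Signed shortest Δλ from +107.57° to +98.29° is -9.28°.
Midpoint longitude = +107.57° + (-9.28°)/2 = +107.57° − 4.64° = +102.93°.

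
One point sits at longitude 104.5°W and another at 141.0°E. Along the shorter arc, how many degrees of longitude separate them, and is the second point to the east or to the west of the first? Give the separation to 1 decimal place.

114.5° west

Raw difference: 141.0 − -104.5 = 245.5°.
Normalise into (−180°, 180°]: 245.5° − 360° = -114.5°.
Negative ⇒ the second point lies to the west; separation 114.5°.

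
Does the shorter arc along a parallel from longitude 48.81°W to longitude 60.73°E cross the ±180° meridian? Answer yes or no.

Signed shortest Δλ = ((60.73 − -48.81 + 180) mod 360) − 180 = 109.54°.
Going east by 109.54° from -48.81° reaches +60.73° without touching 180°.

No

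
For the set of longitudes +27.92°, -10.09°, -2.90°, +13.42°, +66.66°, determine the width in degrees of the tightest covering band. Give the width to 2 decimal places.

Sort the longitudes: -10.09°, -2.90°, +13.42°, +27.92°, +66.66°.
Eastward gaps between consecutive values (wrapping around): 7.19°, 16.32°, 14.50°, 38.74°, 283.25°.
Largest gap = 283.25° ⇒ minimal covering band is its complement: 360° − 283.25° = 76.75°.
Band runs from -10.09° eastward to +66.66°.

76.75°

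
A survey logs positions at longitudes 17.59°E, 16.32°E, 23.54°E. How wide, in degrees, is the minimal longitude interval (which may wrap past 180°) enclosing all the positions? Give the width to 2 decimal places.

7.22°

Sort the longitudes: +16.32°, +17.59°, +23.54°.
Eastward gaps between consecutive values (wrapping around): 1.27°, 5.95°, 352.78°.
Largest gap = 352.78° ⇒ minimal covering band is its complement: 360° − 352.78° = 7.22°.
Band runs from +16.32° eastward to +23.54°.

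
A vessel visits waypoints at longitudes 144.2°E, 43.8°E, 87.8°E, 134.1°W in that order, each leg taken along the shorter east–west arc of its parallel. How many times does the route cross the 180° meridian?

Leg 1: +144.2° → +43.8°, shortest Δλ = -100.4° (west) — does not cross 180°.
Leg 2: +43.8° → +87.8°, shortest Δλ = 44.0° (east) — does not cross 180°.
Leg 3: +87.8° → -134.1°, shortest Δλ = 138.1° (east) — crosses 180°.
Total crossings: 1.

1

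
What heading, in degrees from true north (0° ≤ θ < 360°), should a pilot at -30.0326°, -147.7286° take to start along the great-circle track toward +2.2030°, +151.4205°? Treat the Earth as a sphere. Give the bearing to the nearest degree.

Δλ = 151.4205 − -147.7286 = 299.1491°; wrapped into (−180°, 180°]: -60.8509°.
θ = atan2( sin Δλ · cos φ₂ , cos φ₁ · sin φ₂ − sin φ₁ · cos φ₂ · cos Δλ )
  = atan2(-0.87271, 0.27688) = -72.398° → normalised to [0°, 360°): 287.602°.

288°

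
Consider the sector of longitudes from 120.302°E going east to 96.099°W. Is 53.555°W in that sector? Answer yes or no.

Band width going east from +120.302° to -96.099°: ((-96.099 − 120.302) mod 360) = 143.599°.
Offset of -53.555° east of the west edge: ((-53.555 − 120.302) mod 360) = 186.143°.
186.143° > 143.599° ⇒ outside.

No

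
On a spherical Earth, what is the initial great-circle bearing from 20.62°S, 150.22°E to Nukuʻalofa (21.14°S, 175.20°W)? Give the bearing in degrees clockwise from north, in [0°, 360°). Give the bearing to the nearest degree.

97°

Δλ = -175.20 − 150.22 = -325.42°; wrapped into (−180°, 180°]: 34.58°.
θ = atan2( sin Δλ · cos φ₂ , cos φ₁ · sin φ₂ − sin φ₁ · cos φ₂ · cos Δλ )
  = atan2(0.52936, -0.06710) = 97.225° → normalised to [0°, 360°): 97.225°.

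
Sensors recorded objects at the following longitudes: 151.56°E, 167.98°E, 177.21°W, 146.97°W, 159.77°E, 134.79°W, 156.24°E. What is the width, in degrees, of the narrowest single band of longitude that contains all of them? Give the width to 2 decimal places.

73.65°

Sort the longitudes: -177.21°, -146.97°, -134.79°, +151.56°, +156.24°, +159.77°, +167.98°.
Eastward gaps between consecutive values (wrapping around): 30.24°, 12.18°, 286.35°, 4.68°, 3.53°, 8.21°, 14.81°.
Largest gap = 286.35° ⇒ minimal covering band is its complement: 360° − 286.35° = 73.65°.
Band runs from +151.56° eastward to -134.79°, crossing the antimeridian.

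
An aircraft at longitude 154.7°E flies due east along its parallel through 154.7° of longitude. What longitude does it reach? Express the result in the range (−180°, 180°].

Start at +154.7°; shift +154.7° → +309.4°.
+309.4° lies outside (−180°, 180°]; subtract 360° → -50.6°.

50.6°W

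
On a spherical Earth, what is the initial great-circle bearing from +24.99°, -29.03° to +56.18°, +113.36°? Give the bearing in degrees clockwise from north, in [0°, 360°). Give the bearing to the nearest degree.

20°

Δλ = 113.36 − -29.03 = 142.39°.
θ = atan2( sin Δλ · cos φ₂ , cos φ₁ · sin φ₂ − sin φ₁ · cos φ₂ · cos Δλ )
  = atan2(0.33968, 0.93928) = 19.882° → normalised to [0°, 360°): 19.882°.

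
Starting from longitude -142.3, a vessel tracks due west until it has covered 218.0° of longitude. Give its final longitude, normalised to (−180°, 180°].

Start at -142.3°; shift −218.0° → -360.3°.
-360.3° lies outside (−180°, 180°]; add 360° → -0.3°.

-0.3°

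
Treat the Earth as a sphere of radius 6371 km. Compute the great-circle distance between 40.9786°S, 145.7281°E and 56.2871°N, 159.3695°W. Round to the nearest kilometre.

Δλ = -159.3695 − 145.7281 = -305.0976°; wrapped into (−180°, 180°]: 54.9024°.
Δφ = 56.2871 − -40.9786 = 97.2657°.
a = sin²(Δφ/2) + cos φ₁ · cos φ₂ · sin²(Δλ/2) = 0.652284.
c = 2·atan2(√a, √(1−a)) = 1.88028 rad → d = 6371·c ≈ 11979.27 km.

11979 km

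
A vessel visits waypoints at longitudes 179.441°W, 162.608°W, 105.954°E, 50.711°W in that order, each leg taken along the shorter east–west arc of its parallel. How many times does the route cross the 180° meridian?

Leg 1: -179.441° → -162.608°, shortest Δλ = 16.833° (east) — does not cross 180°.
Leg 2: -162.608° → +105.954°, shortest Δλ = -91.438° (west) — crosses 180°.
Leg 3: +105.954° → -50.711°, shortest Δλ = -156.665° (west) — does not cross 180°.
Total crossings: 1.

1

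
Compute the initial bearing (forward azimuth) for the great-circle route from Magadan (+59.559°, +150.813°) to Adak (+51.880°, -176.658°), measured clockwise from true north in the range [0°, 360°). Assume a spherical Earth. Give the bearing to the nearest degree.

99°

Δλ = -176.658 − 150.813 = -327.471°; wrapped into (−180°, 180°]: 32.529°.
θ = atan2( sin Δλ · cos φ₂ , cos φ₁ · sin φ₂ − sin φ₁ · cos φ₂ · cos Δλ )
  = atan2(0.33194, -0.05013) = 98.588° → normalised to [0°, 360°): 98.588°.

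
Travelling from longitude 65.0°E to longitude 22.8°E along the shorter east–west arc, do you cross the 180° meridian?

No

Signed shortest Δλ = ((22.8 − 65.0 + 180) mod 360) − 180 = -42.2°.
Going west by 42.2° from +65.0° reaches +22.8° without touching 180°.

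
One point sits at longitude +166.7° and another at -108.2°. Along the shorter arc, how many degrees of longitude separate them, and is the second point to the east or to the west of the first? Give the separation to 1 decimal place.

85.1° east

Raw difference: -108.2 − 166.7 = -274.9°.
Normalise into (−180°, 180°]: -274.9° + 360° = 85.1°.
Positive ⇒ the second point lies to the east; separation 85.1°.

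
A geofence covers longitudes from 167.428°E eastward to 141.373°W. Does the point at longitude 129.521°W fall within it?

Band width going east from +167.428° to -141.373°: ((-141.373 − 167.428) mod 360) = 51.199°.
Offset of -129.521° east of the west edge: ((-129.521 − 167.428) mod 360) = 63.051°.
63.051° > 51.199° ⇒ outside.

No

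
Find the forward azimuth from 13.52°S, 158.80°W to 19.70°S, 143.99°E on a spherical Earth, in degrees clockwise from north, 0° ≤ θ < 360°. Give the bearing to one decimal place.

Δλ = 143.99 − -158.80 = 302.79°; wrapped into (−180°, 180°]: -57.21°.
θ = atan2( sin Δλ · cos φ₂ , cos φ₁ · sin φ₂ − sin φ₁ · cos φ₂ · cos Δλ )
  = atan2(-0.79146, -0.20856) = -104.762° → normalised to [0°, 360°): 255.238°.

255.2°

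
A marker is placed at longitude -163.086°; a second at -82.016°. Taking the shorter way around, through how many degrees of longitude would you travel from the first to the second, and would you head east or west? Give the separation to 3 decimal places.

81.070° east

Raw difference: -82.016 − -163.086 = 81.07°.
Normalise into (−180°, 180°]: 81.07° stays 81.07°.
Positive ⇒ the second point lies to the east; separation 81.070°.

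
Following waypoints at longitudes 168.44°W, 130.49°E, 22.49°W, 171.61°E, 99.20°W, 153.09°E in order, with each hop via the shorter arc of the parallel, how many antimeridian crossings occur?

4

Leg 1: -168.44° → +130.49°, shortest Δλ = -61.07° (west) — crosses 180°.
Leg 2: +130.49° → -22.49°, shortest Δλ = -152.98° (west) — does not cross 180°.
Leg 3: -22.49° → +171.61°, shortest Δλ = -165.9° (west) — crosses 180°.
Leg 4: +171.61° → -99.20°, shortest Δλ = 89.19° (east) — crosses 180°.
Leg 5: -99.20° → +153.09°, shortest Δλ = -107.71° (west) — crosses 180°.
Total crossings: 4.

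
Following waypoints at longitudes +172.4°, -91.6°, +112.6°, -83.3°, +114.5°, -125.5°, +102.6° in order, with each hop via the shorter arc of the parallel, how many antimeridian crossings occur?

Leg 1: +172.4° → -91.6°, shortest Δλ = 96.0° (east) — crosses 180°.
Leg 2: -91.6° → +112.6°, shortest Δλ = -155.8° (west) — crosses 180°.
Leg 3: +112.6° → -83.3°, shortest Δλ = 164.1° (east) — crosses 180°.
Leg 4: -83.3° → +114.5°, shortest Δλ = -162.2° (west) — crosses 180°.
Leg 5: +114.5° → -125.5°, shortest Δλ = 120.0° (east) — crosses 180°.
Leg 6: -125.5° → +102.6°, shortest Δλ = -131.9° (west) — crosses 180°.
Total crossings: 6.

6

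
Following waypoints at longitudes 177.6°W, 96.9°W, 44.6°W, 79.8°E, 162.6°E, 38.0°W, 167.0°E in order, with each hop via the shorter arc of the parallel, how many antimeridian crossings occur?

2

Leg 1: -177.6° → -96.9°, shortest Δλ = 80.7° (east) — does not cross 180°.
Leg 2: -96.9° → -44.6°, shortest Δλ = 52.3° (east) — does not cross 180°.
Leg 3: -44.6° → +79.8°, shortest Δλ = 124.4° (east) — does not cross 180°.
Leg 4: +79.8° → +162.6°, shortest Δλ = 82.8° (east) — does not cross 180°.
Leg 5: +162.6° → -38.0°, shortest Δλ = 159.4° (east) — crosses 180°.
Leg 6: -38.0° → +167.0°, shortest Δλ = -155.0° (west) — crosses 180°.
Total crossings: 2.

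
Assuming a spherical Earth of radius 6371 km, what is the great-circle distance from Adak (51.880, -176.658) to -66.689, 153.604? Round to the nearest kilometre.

Δλ = 153.604 − -176.658 = 330.262°; wrapped into (−180°, 180°]: -29.738°.
Δφ = -66.689 − 51.880 = -118.569°.
a = sin²(Δφ/2) + cos φ₁ · cos φ₂ · sin²(Δλ/2) = 0.755194.
c = 2·atan2(√a, √(1−a)) = 2.10643 rad → d = 6371·c ≈ 13420.08 km.

13420 km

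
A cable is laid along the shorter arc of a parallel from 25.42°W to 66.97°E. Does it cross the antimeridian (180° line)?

Signed shortest Δλ = ((66.97 − -25.42 + 180) mod 360) − 180 = 92.39°.
Going east by 92.39° from -25.42° reaches +66.97° without touching 180°.

No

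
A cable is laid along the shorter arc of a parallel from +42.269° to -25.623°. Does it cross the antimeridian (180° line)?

Signed shortest Δλ = ((-25.623 − 42.269 + 180) mod 360) − 180 = -67.892°.
Going west by 67.892° from +42.269° reaches -25.623° without touching 180°.

No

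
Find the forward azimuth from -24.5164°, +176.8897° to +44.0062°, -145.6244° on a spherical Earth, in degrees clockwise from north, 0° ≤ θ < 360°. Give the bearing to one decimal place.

26.7°

Δλ = -145.6244 − 176.8897 = -322.5141°; wrapped into (−180°, 180°]: 37.4859°.
θ = atan2( sin Δλ · cos φ₂ , cos φ₁ · sin φ₂ − sin φ₁ · cos φ₂ · cos Δλ )
  = atan2(0.43772, 0.86893) = 26.736° → normalised to [0°, 360°): 26.736°.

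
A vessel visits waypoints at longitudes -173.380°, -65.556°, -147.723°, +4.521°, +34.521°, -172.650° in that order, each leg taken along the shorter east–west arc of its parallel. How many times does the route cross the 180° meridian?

Leg 1: -173.380° → -65.556°, shortest Δλ = 107.824° (east) — does not cross 180°.
Leg 2: -65.556° → -147.723°, shortest Δλ = -82.167° (west) — does not cross 180°.
Leg 3: -147.723° → +4.521°, shortest Δλ = 152.244° (east) — does not cross 180°.
Leg 4: +4.521° → +34.521°, shortest Δλ = 30.0° (east) — does not cross 180°.
Leg 5: +34.521° → -172.650°, shortest Δλ = 152.829° (east) — crosses 180°.
Total crossings: 1.

1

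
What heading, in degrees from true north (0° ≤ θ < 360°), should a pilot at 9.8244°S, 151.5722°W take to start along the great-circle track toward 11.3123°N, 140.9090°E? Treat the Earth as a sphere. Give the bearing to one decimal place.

285.9°

Δλ = 140.9090 − -151.5722 = 292.4812°; wrapped into (−180°, 180°]: -67.5188°.
θ = atan2( sin Δλ · cos φ₂ , cos φ₁ · sin φ₂ − sin φ₁ · cos φ₂ · cos Δλ )
  = atan2(-0.90605, 0.25726) = -74.149° → normalised to [0°, 360°): 285.851°.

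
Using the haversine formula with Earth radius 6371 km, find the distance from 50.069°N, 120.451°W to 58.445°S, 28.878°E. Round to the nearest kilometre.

17841 km

Δλ = 28.878 − -120.451 = 149.329°.
Δφ = -58.445 − 50.069 = -108.514°.
a = sin²(Δφ/2) + cos φ₁ · cos φ₂ · sin²(Δλ/2) = 0.971172.
c = 2·atan2(√a, √(1−a)) = 2.80037 rad → d = 6371·c ≈ 17841.13 km.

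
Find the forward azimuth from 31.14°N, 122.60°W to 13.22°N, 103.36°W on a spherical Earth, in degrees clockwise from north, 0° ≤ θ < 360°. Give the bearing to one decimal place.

Δλ = -103.36 − -122.60 = 19.24°.
θ = atan2( sin Δλ · cos φ₂ , cos φ₁ · sin φ₂ − sin φ₁ · cos φ₂ · cos Δλ )
  = atan2(0.32079, -0.27957) = 131.072° → normalised to [0°, 360°): 131.072°.

131.1°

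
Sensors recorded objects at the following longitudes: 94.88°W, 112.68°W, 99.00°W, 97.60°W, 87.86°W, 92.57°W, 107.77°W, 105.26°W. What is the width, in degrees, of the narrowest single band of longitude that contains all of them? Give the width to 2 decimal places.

24.82°

Sort the longitudes: -112.68°, -107.77°, -105.26°, -99.00°, -97.60°, -94.88°, -92.57°, -87.86°.
Eastward gaps between consecutive values (wrapping around): 4.91°, 2.51°, 6.26°, 1.40°, 2.72°, 2.31°, 4.71°, 335.18°.
Largest gap = 335.18° ⇒ minimal covering band is its complement: 360° − 335.18° = 24.82°.
Band runs from -112.68° eastward to -87.86°.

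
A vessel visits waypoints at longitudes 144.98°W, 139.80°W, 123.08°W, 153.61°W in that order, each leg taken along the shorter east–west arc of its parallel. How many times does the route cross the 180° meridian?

0

Leg 1: -144.98° → -139.80°, shortest Δλ = 5.18° (east) — does not cross 180°.
Leg 2: -139.80° → -123.08°, shortest Δλ = 16.72° (east) — does not cross 180°.
Leg 3: -123.08° → -153.61°, shortest Δλ = -30.53° (west) — does not cross 180°.
Total crossings: 0.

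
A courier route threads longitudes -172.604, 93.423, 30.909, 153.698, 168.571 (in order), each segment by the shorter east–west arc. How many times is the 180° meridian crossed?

Leg 1: -172.604° → +93.423°, shortest Δλ = -93.973° (west) — crosses 180°.
Leg 2: +93.423° → +30.909°, shortest Δλ = -62.514° (west) — does not cross 180°.
Leg 3: +30.909° → +153.698°, shortest Δλ = 122.789° (east) — does not cross 180°.
Leg 4: +153.698° → +168.571°, shortest Δλ = 14.873° (east) — does not cross 180°.
Total crossings: 1.

1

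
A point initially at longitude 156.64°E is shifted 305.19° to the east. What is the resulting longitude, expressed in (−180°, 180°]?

Start at +156.64°; shift +305.19° → +461.83°.
+461.83° lies outside (−180°, 180°]; subtract 360° → +101.83°.

101.83°E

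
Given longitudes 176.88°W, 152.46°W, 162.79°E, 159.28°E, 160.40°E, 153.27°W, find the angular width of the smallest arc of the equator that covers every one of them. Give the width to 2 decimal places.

Sort the longitudes: -176.88°, -153.27°, -152.46°, +159.28°, +160.40°, +162.79°.
Eastward gaps between consecutive values (wrapping around): 23.61°, 0.81°, 311.74°, 1.12°, 2.39°, 20.33°.
Largest gap = 311.74° ⇒ minimal covering band is its complement: 360° − 311.74° = 48.26°.
Band runs from +159.28° eastward to -152.46°, crossing the antimeridian.

48.26°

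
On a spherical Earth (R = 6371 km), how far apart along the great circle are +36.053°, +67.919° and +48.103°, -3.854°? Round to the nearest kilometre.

5852 km

Δλ = -3.854 − 67.919 = -71.773°.
Δφ = 48.103 − 36.053 = 12.050°.
a = sin²(Δφ/2) + cos φ₁ · cos φ₂ · sin²(Δλ/2) = 0.196529.
c = 2·atan2(√a, √(1−a)) = 0.91859 rad → d = 6371·c ≈ 5852.33 km.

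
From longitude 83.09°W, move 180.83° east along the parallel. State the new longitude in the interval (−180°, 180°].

97.74°E

Start at -83.09°; shift +180.83° → +97.74°.
+97.74° already lies in (−180°, 180°].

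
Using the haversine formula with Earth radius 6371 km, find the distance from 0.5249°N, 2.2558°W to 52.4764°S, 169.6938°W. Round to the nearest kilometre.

Δλ = -169.6938 − -2.2558 = -167.4380°.
Δφ = -52.4764 − 0.5249 = -53.0013°.
a = sin²(Δφ/2) + cos φ₁ · cos φ₂ · sin²(Δλ/2) = 0.800874.
c = 2·atan2(√a, √(1−a)) = 2.21648 rad → d = 6371·c ≈ 14121.22 km.

14121 km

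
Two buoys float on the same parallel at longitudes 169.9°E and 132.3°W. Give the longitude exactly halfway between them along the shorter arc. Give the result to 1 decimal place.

161.2°W

Signed shortest Δλ from +169.9° to -132.3° is +57.8°.
Midpoint longitude = +169.9° + (+57.8°)/2 = +169.9° + 28.9° = +198.8°.
Normalise into (−180°, 180°]: -161.2°.
(The naïve average (+169.9 + -132.3)/2 = 18.8° is on the wrong side of the globe.)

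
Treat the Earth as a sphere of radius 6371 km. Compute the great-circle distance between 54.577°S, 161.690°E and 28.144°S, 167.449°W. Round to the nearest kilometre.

3848 km

Δλ = -167.449 − 161.690 = -329.139°; wrapped into (−180°, 180°]: 30.861°.
Δφ = -28.144 − -54.577 = 26.433°.
a = sin²(Δφ/2) + cos φ₁ · cos φ₂ · sin²(Δλ/2) = 0.088453.
c = 2·atan2(√a, √(1−a)) = 0.60396 rad → d = 6371·c ≈ 3847.82 km.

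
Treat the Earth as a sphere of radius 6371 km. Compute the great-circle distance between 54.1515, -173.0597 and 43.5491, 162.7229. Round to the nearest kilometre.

2112 km

Δλ = 162.7229 − -173.0597 = 335.7826°; wrapped into (−180°, 180°]: -24.2174°.
Δφ = 43.5491 − 54.1515 = -10.6024°.
a = sin²(Δφ/2) + cos φ₁ · cos φ₂ · sin²(Δλ/2) = 0.027214.
c = 2·atan2(√a, √(1−a)) = 0.33145 rad → d = 6371·c ≈ 2111.64 km.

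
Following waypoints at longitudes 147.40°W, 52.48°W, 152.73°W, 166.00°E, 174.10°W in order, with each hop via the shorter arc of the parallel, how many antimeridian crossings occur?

2

Leg 1: -147.40° → -52.48°, shortest Δλ = 94.92° (east) — does not cross 180°.
Leg 2: -52.48° → -152.73°, shortest Δλ = -100.25° (west) — does not cross 180°.
Leg 3: -152.73° → +166.00°, shortest Δλ = -41.27° (west) — crosses 180°.
Leg 4: +166.00° → -174.10°, shortest Δλ = 19.9° (east) — crosses 180°.
Total crossings: 2.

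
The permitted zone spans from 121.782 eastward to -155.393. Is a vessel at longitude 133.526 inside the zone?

Band width going east from +121.782° to -155.393°: ((-155.393 − 121.782) mod 360) = 82.825°.
Offset of +133.526° east of the west edge: ((133.526 − 121.782) mod 360) = 11.744°.
11.744° ≤ 82.825° ⇒ inside.

Yes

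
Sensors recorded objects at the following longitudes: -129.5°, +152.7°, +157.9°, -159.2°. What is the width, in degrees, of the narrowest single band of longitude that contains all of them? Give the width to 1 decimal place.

Sort the longitudes: -159.2°, -129.5°, +152.7°, +157.9°.
Eastward gaps between consecutive values (wrapping around): 29.7°, 282.2°, 5.2°, 42.9°.
Largest gap = 282.2° ⇒ minimal covering band is its complement: 360° − 282.2° = 77.8°.
Band runs from +152.7° eastward to -129.5°, crossing the antimeridian.

77.8°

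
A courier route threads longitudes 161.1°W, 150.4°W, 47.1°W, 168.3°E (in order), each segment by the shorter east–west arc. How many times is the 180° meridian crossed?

1

Leg 1: -161.1° → -150.4°, shortest Δλ = 10.7° (east) — does not cross 180°.
Leg 2: -150.4° → -47.1°, shortest Δλ = 103.3° (east) — does not cross 180°.
Leg 3: -47.1° → +168.3°, shortest Δλ = -144.6° (west) — crosses 180°.
Total crossings: 1.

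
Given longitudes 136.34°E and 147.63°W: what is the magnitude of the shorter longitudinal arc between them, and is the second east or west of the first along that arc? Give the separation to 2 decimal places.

76.03° east

Raw difference: -147.63 − 136.34 = -283.97°.
Normalise into (−180°, 180°]: -283.97° + 360° = 76.03°.
Positive ⇒ the second point lies to the east; separation 76.03°.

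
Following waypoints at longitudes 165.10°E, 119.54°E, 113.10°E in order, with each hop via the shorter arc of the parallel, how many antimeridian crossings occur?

Leg 1: +165.10° → +119.54°, shortest Δλ = -45.56° (west) — does not cross 180°.
Leg 2: +119.54° → +113.10°, shortest Δλ = -6.44° (west) — does not cross 180°.
Total crossings: 0.

0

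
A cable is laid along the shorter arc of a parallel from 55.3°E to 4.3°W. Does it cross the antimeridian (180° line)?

Signed shortest Δλ = ((-4.3 − 55.3 + 180) mod 360) − 180 = -59.6°.
Going west by 59.6° from +55.3° reaches -4.3° without touching 180°.

No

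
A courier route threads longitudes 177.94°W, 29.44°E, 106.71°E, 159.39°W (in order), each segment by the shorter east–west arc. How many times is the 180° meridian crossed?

Leg 1: -177.94° → +29.44°, shortest Δλ = -152.62° (west) — crosses 180°.
Leg 2: +29.44° → +106.71°, shortest Δλ = 77.27° (east) — does not cross 180°.
Leg 3: +106.71° → -159.39°, shortest Δλ = 93.9° (east) — crosses 180°.
Total crossings: 2.

2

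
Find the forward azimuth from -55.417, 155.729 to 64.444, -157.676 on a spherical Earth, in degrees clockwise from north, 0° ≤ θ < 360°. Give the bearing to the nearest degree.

Δλ = -157.676 − 155.729 = -313.405°; wrapped into (−180°, 180°]: 46.595°.
θ = atan2( sin Δλ · cos φ₂ , cos φ₁ · sin φ₂ − sin φ₁ · cos φ₂ · cos Δλ )
  = atan2(0.31341, 0.75612) = 22.514° → normalised to [0°, 360°): 22.514°.

23°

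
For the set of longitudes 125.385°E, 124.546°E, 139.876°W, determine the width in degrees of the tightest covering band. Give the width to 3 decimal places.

95.578°

Sort the longitudes: -139.876°, +124.546°, +125.385°.
Eastward gaps between consecutive values (wrapping around): 264.422°, 0.839°, 94.739°.
Largest gap = 264.422° ⇒ minimal covering band is its complement: 360° − 264.422° = 95.578°.
Band runs from +124.546° eastward to -139.876°, crossing the antimeridian.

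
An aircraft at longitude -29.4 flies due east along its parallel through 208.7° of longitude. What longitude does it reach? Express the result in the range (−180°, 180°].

+179.3°

Start at -29.4°; shift +208.7° → +179.3°.
+179.3° already lies in (−180°, 180°].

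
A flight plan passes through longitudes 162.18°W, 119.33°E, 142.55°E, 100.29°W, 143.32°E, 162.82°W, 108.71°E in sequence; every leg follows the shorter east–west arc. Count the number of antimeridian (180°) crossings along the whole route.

5

Leg 1: -162.18° → +119.33°, shortest Δλ = -78.49° (west) — crosses 180°.
Leg 2: +119.33° → +142.55°, shortest Δλ = 23.22° (east) — does not cross 180°.
Leg 3: +142.55° → -100.29°, shortest Δλ = 117.16° (east) — crosses 180°.
Leg 4: -100.29° → +143.32°, shortest Δλ = -116.39° (west) — crosses 180°.
Leg 5: +143.32° → -162.82°, shortest Δλ = 53.86° (east) — crosses 180°.
Leg 6: -162.82° → +108.71°, shortest Δλ = -88.47° (west) — crosses 180°.
Total crossings: 5.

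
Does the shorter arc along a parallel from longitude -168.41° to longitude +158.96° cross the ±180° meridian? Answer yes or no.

Yes

Naïve |158.96 − -168.41| = 327.37° > 180°, so the shorter arc goes the other way round — across 180°.
Signed shortest Δλ = ((158.96 − -168.41 + 180) mod 360) − 180 = -32.63°.
Going west by 32.63° from -168.41° passes through 180° before reaching +158.96°.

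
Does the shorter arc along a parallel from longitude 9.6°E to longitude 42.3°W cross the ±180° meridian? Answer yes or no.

No

Signed shortest Δλ = ((-42.3 − 9.6 + 180) mod 360) − 180 = -51.9°.
Going west by 51.9° from +9.6° reaches -42.3° without touching 180°.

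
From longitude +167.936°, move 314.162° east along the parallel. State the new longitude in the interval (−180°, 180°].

+122.098°

Start at +167.936°; shift +314.162° → +482.098°.
+482.098° lies outside (−180°, 180°]; subtract 360° → +122.098°.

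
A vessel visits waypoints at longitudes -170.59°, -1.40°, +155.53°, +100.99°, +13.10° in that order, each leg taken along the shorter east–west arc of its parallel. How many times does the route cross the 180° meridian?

0

Leg 1: -170.59° → -1.40°, shortest Δλ = 169.19° (east) — does not cross 180°.
Leg 2: -1.40° → +155.53°, shortest Δλ = 156.93° (east) — does not cross 180°.
Leg 3: +155.53° → +100.99°, shortest Δλ = -54.54° (west) — does not cross 180°.
Leg 4: +100.99° → +13.10°, shortest Δλ = -87.89° (west) — does not cross 180°.
Total crossings: 0.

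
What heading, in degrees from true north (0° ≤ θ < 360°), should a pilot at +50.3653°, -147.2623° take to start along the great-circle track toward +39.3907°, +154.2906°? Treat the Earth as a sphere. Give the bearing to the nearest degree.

278°

Δλ = 154.2906 − -147.2623 = 301.5529°; wrapped into (−180°, 180°]: -58.4471°.
θ = atan2( sin Δλ · cos φ₂ , cos φ₁ · sin φ₂ − sin φ₁ · cos φ₂ · cos Δλ )
  = atan2(-0.65858, 0.09336) = -81.932° → normalised to [0°, 360°): 278.068°.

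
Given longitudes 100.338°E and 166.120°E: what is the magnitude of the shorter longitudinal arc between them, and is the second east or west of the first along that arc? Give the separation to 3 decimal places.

Raw difference: 166.120 − 100.338 = 65.782°.
Normalise into (−180°, 180°]: 65.782° stays 65.782°.
Positive ⇒ the second point lies to the east; separation 65.782°.

65.782° east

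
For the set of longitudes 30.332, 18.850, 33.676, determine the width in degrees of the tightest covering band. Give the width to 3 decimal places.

Sort the longitudes: +18.850°, +30.332°, +33.676°.
Eastward gaps between consecutive values (wrapping around): 11.482°, 3.344°, 345.174°.
Largest gap = 345.174° ⇒ minimal covering band is its complement: 360° − 345.174° = 14.826°.
Band runs from +18.850° eastward to +33.676°.

14.826°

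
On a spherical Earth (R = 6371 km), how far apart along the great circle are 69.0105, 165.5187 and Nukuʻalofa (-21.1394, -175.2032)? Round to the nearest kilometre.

10144 km

Δλ = -175.2032 − 165.5187 = -340.7219°; wrapped into (−180°, 180°]: 19.2781°.
Δφ = -21.1394 − 69.0105 = -90.1499°.
a = sin²(Δφ/2) + cos φ₁ · cos φ₂ · sin²(Δλ/2) = 0.510675.
c = 2·atan2(√a, √(1−a)) = 1.59215 rad → d = 6371·c ≈ 10143.57 km.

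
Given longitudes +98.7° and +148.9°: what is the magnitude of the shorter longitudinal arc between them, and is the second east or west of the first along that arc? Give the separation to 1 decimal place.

Raw difference: 148.9 − 98.7 = 50.2°.
Normalise into (−180°, 180°]: 50.2° stays 50.2°.
Positive ⇒ the second point lies to the east; separation 50.2°.

50.2° east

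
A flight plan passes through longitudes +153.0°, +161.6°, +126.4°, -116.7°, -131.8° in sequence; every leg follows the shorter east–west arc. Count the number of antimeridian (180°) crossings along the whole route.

Leg 1: +153.0° → +161.6°, shortest Δλ = 8.6° (east) — does not cross 180°.
Leg 2: +161.6° → +126.4°, shortest Δλ = -35.2° (west) — does not cross 180°.
Leg 3: +126.4° → -116.7°, shortest Δλ = 116.9° (east) — crosses 180°.
Leg 4: -116.7° → -131.8°, shortest Δλ = -15.1° (west) — does not cross 180°.
Total crossings: 1.

1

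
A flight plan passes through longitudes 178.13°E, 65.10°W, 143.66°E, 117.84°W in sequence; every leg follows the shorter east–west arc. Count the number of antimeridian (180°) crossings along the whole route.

Leg 1: +178.13° → -65.10°, shortest Δλ = 116.77° (east) — crosses 180°.
Leg 2: -65.10° → +143.66°, shortest Δλ = -151.24° (west) — crosses 180°.
Leg 3: +143.66° → -117.84°, shortest Δλ = 98.5° (east) — crosses 180°.
Total crossings: 3.

3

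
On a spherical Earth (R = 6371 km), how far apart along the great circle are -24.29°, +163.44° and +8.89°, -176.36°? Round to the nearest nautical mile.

2317 nmi

Δλ = -176.36 − 163.44 = -339.80°; wrapped into (−180°, 180°]: 20.20°.
Δφ = 8.89 − -24.29 = 33.18°.
a = sin²(Δφ/2) + cos φ₁ · cos φ₂ · sin²(Δλ/2) = 0.109217.
c = 2·atan2(√a, √(1−a)) = 0.67362 rad → d = 6371·c ≈ 4291.65 km ≈ 2317.31 nmi.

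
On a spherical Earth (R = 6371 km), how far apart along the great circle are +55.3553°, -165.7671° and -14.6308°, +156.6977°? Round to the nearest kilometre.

Δλ = 156.6977 − -165.7671 = 322.4648°; wrapped into (−180°, 180°]: -37.5352°.
Δφ = -14.6308 − 55.3553 = -69.9861°.
a = sin²(Δφ/2) + cos φ₁ · cos φ₂ · sin²(Δλ/2) = 0.385812.
c = 2·atan2(√a, √(1−a)) = 1.34039 rad → d = 6371·c ≈ 8539.61 km.

8540 km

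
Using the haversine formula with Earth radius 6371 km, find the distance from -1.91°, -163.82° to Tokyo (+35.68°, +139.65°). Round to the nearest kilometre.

Δλ = 139.65 − -163.82 = 303.47°; wrapped into (−180°, 180°]: -56.53°.
Δφ = 35.68 − -1.91 = 37.59°.
a = sin²(Δφ/2) + cos φ₁ · cos φ₂ · sin²(Δλ/2) = 0.285856.
c = 2·atan2(√a, √(1−a)) = 1.12820 rad → d = 6371·c ≈ 7187.76 km.

7188 km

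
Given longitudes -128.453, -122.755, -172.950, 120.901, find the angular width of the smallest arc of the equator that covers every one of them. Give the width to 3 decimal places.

Sort the longitudes: -172.950°, -128.453°, -122.755°, +120.901°.
Eastward gaps between consecutive values (wrapping around): 44.497°, 5.698°, 243.656°, 66.149°.
Largest gap = 243.656° ⇒ minimal covering band is its complement: 360° − 243.656° = 116.344°.
Band runs from +120.901° eastward to -122.755°, crossing the antimeridian.

116.344°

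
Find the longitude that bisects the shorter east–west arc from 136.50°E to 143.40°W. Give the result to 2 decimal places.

Signed shortest Δλ from +136.50° to -143.40° is +80.10°.
Midpoint longitude = +136.50° + (+80.10°)/2 = +136.50° + 40.05° = +176.55°.
(The naïve average (+136.50 + -143.40)/2 = -3.45° is on the wrong side of the globe.)

176.55°E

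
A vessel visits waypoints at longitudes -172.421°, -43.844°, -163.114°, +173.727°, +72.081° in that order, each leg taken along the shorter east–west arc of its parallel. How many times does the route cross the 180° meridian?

Leg 1: -172.421° → -43.844°, shortest Δλ = 128.577° (east) — does not cross 180°.
Leg 2: -43.844° → -163.114°, shortest Δλ = -119.27° (west) — does not cross 180°.
Leg 3: -163.114° → +173.727°, shortest Δλ = -23.159° (west) — crosses 180°.
Leg 4: +173.727° → +72.081°, shortest Δλ = -101.646° (west) — does not cross 180°.
Total crossings: 1.

1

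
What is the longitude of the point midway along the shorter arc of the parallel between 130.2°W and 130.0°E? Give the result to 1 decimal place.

179.9°E

Signed shortest Δλ from -130.2° to +130.0° is -99.8°.
Midpoint longitude = -130.2° + (-99.8°)/2 = -130.2° − 49.9° = -180.1°.
Normalise into (−180°, 180°]: +179.9°.
(The naïve average (-130.2 + +130.0)/2 = -0.1° is on the wrong side of the globe.)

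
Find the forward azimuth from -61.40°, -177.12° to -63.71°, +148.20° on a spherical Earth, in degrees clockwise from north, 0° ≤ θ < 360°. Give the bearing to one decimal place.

246.5°

Δλ = 148.20 − -177.12 = 325.32°; wrapped into (−180°, 180°]: -34.68°.
θ = atan2( sin Δλ · cos φ₂ , cos φ₁ · sin φ₂ − sin φ₁ · cos φ₂ · cos Δλ )
  = atan2(-0.25202, -0.10939) = -113.464° → normalised to [0°, 360°): 246.536°.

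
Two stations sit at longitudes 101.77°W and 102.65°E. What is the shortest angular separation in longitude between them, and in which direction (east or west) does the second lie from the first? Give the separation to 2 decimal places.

155.58° west

Raw difference: 102.65 − -101.77 = 204.42°.
Normalise into (−180°, 180°]: 204.42° − 360° = -155.58°.
Negative ⇒ the second point lies to the west; separation 155.58°.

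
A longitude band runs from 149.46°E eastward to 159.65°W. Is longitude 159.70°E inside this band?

Yes

Band width going east from +149.46° to -159.65°: ((-159.65 − 149.46) mod 360) = 50.89°.
Offset of +159.70° east of the west edge: ((159.70 − 149.46) mod 360) = 10.24°.
10.24° ≤ 50.89° ⇒ inside.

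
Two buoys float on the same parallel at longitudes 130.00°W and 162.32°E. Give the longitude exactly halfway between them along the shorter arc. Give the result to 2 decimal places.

163.84°W

Signed shortest Δλ from -130.00° to +162.32° is -67.68°.
Midpoint longitude = -130.00° + (-67.68°)/2 = -130.00° − 33.84° = -163.84°.
(The naïve average (-130.00 + +162.32)/2 = 16.16° is on the wrong side of the globe.)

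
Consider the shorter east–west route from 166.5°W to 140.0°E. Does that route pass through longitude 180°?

Naïve |140.0 − -166.5| = 306.5° > 180°, so the shorter arc goes the other way round — across 180°.
Signed shortest Δλ = ((140.0 − -166.5 + 180) mod 360) − 180 = -53.5°.
Going west by 53.5° from -166.5° passes through 180° before reaching +140.0°.

Yes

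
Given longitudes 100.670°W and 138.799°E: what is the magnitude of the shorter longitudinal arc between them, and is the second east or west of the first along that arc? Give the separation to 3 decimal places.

120.531° west

Raw difference: 138.799 − -100.670 = 239.469°.
Normalise into (−180°, 180°]: 239.469° − 360° = -120.531°.
Negative ⇒ the second point lies to the west; separation 120.531°.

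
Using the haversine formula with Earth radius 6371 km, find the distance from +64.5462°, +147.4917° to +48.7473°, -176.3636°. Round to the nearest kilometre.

Δλ = -176.3636 − 147.4917 = -323.8553°; wrapped into (−180°, 180°]: 36.1447°.
Δφ = 48.7473 − 64.5462 = -15.7989°.
a = sin²(Δφ/2) + cos φ₁ · cos φ₂ · sin²(Δλ/2) = 0.046161.
c = 2·atan2(√a, √(1−a)) = 0.43308 rad → d = 6371·c ≈ 2759.13 km.

2759 km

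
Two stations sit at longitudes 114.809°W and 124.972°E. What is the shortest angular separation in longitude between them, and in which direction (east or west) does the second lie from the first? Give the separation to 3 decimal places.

Raw difference: 124.972 − -114.809 = 239.781°.
Normalise into (−180°, 180°]: 239.781° − 360° = -120.219°.
Negative ⇒ the second point lies to the west; separation 120.219°.

120.219° west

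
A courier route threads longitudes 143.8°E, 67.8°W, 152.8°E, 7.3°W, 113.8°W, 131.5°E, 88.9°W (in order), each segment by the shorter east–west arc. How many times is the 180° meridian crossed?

Leg 1: +143.8° → -67.8°, shortest Δλ = 148.4° (east) — crosses 180°.
Leg 2: -67.8° → +152.8°, shortest Δλ = -139.4° (west) — crosses 180°.
Leg 3: +152.8° → -7.3°, shortest Δλ = -160.1° (west) — does not cross 180°.
Leg 4: -7.3° → -113.8°, shortest Δλ = -106.5° (west) — does not cross 180°.
Leg 5: -113.8° → +131.5°, shortest Δλ = -114.7° (west) — crosses 180°.
Leg 6: +131.5° → -88.9°, shortest Δλ = 139.6° (east) — crosses 180°.
Total crossings: 4.

4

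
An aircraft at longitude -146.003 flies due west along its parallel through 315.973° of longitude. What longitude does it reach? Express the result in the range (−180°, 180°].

-101.976°

Start at -146.003°; shift −315.973° → -461.976°.
-461.976° lies outside (−180°, 180°]; add 360° → -101.976°.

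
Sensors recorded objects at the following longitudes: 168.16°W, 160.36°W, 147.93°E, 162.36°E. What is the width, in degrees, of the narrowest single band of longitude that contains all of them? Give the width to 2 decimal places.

51.71°

Sort the longitudes: -168.16°, -160.36°, +147.93°, +162.36°.
Eastward gaps between consecutive values (wrapping around): 7.80°, 308.29°, 14.43°, 29.48°.
Largest gap = 308.29° ⇒ minimal covering band is its complement: 360° − 308.29° = 51.71°.
Band runs from +147.93° eastward to -160.36°, crossing the antimeridian.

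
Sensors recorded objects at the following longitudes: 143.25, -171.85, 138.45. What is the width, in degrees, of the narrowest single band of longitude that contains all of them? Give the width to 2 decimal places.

Sort the longitudes: -171.85°, +138.45°, +143.25°.
Eastward gaps between consecutive values (wrapping around): 310.30°, 4.80°, 44.90°.
Largest gap = 310.30° ⇒ minimal covering band is its complement: 360° − 310.30° = 49.70°.
Band runs from +138.45° eastward to -171.85°, crossing the antimeridian.

49.70°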